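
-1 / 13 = -0.08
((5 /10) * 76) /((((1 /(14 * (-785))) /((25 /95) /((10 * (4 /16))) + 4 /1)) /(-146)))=250308240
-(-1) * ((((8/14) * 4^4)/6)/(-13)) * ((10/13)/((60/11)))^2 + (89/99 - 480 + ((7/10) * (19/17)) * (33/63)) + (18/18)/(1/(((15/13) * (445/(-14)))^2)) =9418325979371/10870799940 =866.39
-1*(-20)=20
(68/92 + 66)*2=3070/23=133.48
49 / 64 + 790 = 50609 / 64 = 790.77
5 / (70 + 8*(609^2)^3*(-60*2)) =-1 / 9795012273121505458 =-0.00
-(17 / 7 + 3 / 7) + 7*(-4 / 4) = -69 / 7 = -9.86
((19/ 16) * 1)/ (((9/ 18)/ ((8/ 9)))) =19/ 9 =2.11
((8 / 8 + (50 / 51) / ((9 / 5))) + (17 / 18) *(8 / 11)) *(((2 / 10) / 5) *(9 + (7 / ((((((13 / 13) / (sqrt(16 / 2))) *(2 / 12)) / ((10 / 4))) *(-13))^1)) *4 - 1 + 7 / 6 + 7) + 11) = 17.83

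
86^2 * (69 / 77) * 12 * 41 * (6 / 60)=125539704 / 385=326077.15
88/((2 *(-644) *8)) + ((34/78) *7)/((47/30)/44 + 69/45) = 67143527/34676824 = 1.94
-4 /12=-0.33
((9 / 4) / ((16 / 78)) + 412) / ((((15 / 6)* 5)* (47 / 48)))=8121 / 235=34.56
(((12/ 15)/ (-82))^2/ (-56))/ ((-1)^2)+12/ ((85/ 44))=62129743/ 10001950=6.21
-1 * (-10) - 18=-8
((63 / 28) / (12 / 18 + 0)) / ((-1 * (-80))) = 27 / 640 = 0.04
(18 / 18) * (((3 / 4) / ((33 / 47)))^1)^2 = 2209 / 1936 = 1.14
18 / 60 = 3 / 10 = 0.30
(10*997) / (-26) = -383.46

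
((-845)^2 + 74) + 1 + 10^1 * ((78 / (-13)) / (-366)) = 43560110 / 61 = 714100.16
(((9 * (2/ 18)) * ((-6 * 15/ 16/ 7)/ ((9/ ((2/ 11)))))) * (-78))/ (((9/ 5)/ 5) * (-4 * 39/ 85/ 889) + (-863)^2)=0.00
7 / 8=0.88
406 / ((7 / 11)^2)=7018 / 7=1002.57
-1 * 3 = -3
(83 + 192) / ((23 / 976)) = 268400 / 23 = 11669.57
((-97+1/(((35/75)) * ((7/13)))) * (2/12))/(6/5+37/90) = -13674/1421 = -9.62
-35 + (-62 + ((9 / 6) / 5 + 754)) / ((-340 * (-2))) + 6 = -190277 / 6800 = -27.98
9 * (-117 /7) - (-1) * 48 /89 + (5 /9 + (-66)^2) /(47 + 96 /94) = -59.17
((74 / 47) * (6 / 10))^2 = 49284 / 55225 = 0.89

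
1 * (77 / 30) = 77 / 30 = 2.57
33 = 33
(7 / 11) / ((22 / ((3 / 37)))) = 21 / 8954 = 0.00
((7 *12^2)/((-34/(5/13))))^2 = 6350400/48841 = 130.02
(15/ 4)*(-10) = -75/ 2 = -37.50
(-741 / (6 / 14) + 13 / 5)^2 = 74511424 / 25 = 2980456.96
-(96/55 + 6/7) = -1002/385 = -2.60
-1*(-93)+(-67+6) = 32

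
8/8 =1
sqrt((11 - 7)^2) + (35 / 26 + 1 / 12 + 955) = 149827 / 156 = 960.43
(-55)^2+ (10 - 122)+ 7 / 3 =8746 / 3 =2915.33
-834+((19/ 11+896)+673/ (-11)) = 2.55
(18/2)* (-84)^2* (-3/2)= -95256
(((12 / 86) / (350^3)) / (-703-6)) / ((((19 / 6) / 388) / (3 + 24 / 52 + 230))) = -0.00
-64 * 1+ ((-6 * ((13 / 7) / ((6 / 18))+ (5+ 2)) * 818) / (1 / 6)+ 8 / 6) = -7775588 / 21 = -370266.10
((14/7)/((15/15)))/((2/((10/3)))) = 10/3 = 3.33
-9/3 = -3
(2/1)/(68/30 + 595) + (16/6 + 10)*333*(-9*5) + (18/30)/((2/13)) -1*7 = -17005355329/89590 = -189813.10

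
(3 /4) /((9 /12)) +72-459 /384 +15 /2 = 10151 /128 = 79.30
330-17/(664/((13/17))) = 219107/664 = 329.98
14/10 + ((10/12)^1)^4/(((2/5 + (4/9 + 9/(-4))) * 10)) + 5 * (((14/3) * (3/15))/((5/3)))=379411/91080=4.17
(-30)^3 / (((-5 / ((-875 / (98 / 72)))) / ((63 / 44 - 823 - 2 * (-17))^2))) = -1823761183668750 / 847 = -2153200925228.75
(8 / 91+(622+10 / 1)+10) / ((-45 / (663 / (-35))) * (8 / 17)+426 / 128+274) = 1080721280 / 468662551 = 2.31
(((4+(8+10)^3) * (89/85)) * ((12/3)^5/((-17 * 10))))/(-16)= 16620928/7225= 2300.47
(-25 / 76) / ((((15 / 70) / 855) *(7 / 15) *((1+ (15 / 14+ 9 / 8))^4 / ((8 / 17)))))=-221276160000 / 17452636577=-12.68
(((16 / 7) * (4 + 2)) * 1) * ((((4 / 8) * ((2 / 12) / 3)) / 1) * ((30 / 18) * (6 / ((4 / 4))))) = 80 / 21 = 3.81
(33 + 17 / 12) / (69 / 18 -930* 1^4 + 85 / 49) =-0.04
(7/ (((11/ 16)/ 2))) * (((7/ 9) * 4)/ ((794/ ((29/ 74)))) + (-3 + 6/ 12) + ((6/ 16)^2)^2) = -9395389297/ 186139008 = -50.48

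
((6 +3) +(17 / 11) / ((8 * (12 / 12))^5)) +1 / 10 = 16400469 / 1802240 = 9.10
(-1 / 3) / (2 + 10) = -1 / 36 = -0.03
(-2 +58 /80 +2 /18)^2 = 1.35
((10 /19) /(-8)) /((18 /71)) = -355 /1368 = -0.26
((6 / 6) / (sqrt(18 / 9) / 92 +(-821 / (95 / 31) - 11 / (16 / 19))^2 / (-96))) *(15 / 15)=-2377780359032881766400 / 1955300404562166810012361 - 31429838766080000 *sqrt(2) / 1955300404562166810012361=-0.00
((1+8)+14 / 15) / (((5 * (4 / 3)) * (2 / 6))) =447 / 100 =4.47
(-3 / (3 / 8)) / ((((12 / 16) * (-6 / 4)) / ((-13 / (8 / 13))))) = -1352 / 9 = -150.22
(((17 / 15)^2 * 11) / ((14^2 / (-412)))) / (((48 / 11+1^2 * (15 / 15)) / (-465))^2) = -38074701797 / 170569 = -223221.70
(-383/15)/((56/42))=-383/20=-19.15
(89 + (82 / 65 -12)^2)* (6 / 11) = 5179374 / 46475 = 111.44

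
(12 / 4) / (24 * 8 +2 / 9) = 27 / 1730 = 0.02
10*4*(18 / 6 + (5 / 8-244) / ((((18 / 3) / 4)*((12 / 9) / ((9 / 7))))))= -85935 / 14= -6138.21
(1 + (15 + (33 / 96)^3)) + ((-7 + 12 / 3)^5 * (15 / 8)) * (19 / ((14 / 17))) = -2407502747 / 229376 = -10495.88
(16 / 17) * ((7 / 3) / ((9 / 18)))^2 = 3136 / 153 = 20.50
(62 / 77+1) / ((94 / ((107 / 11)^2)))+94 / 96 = 58775117 / 21019152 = 2.80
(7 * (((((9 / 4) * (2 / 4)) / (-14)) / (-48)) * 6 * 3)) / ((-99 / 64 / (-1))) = 3 / 22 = 0.14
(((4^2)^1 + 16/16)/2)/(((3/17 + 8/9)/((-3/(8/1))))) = -7803/2608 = -2.99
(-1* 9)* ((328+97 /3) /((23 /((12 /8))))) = -423 /2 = -211.50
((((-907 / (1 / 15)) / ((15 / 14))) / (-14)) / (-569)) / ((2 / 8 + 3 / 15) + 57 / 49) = -888860 / 899589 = -0.99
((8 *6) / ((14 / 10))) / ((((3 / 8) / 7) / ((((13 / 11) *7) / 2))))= 29120 / 11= 2647.27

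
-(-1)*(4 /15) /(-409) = -4 /6135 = -0.00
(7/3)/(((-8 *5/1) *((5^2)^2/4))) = -7/18750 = -0.00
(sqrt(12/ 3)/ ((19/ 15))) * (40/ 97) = 0.65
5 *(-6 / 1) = -30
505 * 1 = 505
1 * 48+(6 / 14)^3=16491 / 343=48.08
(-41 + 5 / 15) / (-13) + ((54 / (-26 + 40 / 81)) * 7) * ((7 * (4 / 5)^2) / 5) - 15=-126654587 / 5035875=-25.15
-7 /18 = -0.39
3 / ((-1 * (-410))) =0.01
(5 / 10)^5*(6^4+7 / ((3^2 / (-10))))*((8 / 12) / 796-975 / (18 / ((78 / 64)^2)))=-570248866847 / 176062464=-3238.90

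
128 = 128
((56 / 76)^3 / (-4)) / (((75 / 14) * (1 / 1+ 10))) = -9604 / 5658675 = -0.00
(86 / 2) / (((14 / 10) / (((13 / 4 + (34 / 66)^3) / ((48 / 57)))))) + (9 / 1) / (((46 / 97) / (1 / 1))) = 52767946739 / 370294848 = 142.50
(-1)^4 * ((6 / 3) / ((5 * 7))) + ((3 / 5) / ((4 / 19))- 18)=-2113 / 140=-15.09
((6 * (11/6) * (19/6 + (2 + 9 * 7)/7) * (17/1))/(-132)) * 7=-8891/72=-123.49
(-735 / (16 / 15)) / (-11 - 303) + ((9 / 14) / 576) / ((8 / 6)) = 1235271 / 562688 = 2.20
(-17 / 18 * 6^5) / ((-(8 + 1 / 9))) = 66096 / 73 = 905.42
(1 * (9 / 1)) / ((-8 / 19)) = -171 / 8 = -21.38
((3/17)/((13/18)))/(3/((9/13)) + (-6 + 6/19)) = -3078/17017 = -0.18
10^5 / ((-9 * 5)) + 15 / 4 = -79865 / 36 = -2218.47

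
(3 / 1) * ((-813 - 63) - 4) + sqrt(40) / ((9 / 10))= -2640 + 20 * sqrt(10) / 9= -2632.97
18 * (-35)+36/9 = -626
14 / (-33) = -14 / 33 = -0.42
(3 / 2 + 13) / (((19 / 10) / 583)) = 84535 / 19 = 4449.21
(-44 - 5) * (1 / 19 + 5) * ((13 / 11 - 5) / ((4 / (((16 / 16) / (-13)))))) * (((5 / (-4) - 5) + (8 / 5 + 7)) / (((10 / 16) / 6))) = -27857088 / 67925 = -410.12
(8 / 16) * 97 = 97 / 2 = 48.50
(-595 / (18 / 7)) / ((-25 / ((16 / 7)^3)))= 34816 / 315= 110.53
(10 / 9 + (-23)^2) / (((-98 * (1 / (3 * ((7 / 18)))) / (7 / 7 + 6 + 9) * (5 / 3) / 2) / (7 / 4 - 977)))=37223342 / 315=118169.34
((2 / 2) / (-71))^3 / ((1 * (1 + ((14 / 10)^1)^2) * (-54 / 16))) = 100 / 357553089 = 0.00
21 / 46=0.46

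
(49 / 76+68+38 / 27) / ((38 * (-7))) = -143747 / 545832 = -0.26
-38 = -38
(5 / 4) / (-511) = -5 / 2044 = -0.00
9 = 9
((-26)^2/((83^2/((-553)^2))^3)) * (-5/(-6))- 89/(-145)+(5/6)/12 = 49277389.13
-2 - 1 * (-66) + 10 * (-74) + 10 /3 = -2018 /3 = -672.67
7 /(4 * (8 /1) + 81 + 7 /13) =91 /1476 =0.06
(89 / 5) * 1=89 / 5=17.80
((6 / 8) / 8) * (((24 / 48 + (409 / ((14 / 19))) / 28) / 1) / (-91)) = -23901 / 1141504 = -0.02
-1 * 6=-6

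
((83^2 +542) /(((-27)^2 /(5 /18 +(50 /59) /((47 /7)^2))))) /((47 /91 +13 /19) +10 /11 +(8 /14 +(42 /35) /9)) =163885309412825 /152578265018904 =1.07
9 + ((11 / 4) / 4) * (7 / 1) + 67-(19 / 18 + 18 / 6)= 11053 / 144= 76.76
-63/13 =-4.85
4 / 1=4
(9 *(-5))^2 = 2025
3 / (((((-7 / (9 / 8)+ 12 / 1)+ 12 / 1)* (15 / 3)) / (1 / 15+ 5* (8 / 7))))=5463 / 28000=0.20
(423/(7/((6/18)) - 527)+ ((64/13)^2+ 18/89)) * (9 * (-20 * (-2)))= 32334511140/3805373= 8497.07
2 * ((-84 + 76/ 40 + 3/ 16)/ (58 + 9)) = -6553/ 2680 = -2.45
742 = 742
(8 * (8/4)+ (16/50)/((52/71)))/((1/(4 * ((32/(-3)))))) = -683776/975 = -701.31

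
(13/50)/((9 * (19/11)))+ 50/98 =220757/418950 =0.53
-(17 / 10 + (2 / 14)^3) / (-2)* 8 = 11682 / 1715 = 6.81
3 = 3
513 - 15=498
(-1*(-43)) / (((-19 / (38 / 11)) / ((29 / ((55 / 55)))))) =-2494 / 11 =-226.73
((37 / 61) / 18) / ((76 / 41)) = 1517 / 83448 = 0.02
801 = 801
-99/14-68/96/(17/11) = -1265/168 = -7.53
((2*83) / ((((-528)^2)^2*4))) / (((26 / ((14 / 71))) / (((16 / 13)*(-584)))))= -42413 / 14571382864896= -0.00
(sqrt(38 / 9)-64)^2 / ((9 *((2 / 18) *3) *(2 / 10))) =184510 / 27-640 *sqrt(38) / 9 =6395.35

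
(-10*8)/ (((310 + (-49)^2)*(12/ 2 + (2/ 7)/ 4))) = -0.00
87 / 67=1.30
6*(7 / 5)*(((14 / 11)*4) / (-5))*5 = -2352 / 55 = -42.76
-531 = -531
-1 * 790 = -790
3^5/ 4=243/ 4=60.75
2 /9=0.22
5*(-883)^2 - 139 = 3898306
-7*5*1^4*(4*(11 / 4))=-385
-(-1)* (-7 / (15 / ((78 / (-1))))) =182 / 5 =36.40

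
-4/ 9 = -0.44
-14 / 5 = -2.80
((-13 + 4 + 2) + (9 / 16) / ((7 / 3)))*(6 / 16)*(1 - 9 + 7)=2271 / 896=2.53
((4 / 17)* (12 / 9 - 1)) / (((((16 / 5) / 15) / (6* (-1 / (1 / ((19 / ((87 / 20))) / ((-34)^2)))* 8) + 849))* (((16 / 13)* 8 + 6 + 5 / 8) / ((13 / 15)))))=12022573810 / 732189303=16.42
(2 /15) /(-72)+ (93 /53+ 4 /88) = 566147 /314820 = 1.80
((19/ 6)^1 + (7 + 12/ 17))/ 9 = 1109/ 918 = 1.21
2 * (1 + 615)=1232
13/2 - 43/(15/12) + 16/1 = -119/10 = -11.90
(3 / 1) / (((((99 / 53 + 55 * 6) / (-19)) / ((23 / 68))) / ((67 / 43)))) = -1551787 / 17143412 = -0.09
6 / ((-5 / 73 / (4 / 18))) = -292 / 15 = -19.47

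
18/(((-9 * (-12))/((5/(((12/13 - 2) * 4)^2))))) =845/18816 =0.04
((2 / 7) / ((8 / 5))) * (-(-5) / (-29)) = -25 / 812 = -0.03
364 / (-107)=-364 / 107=-3.40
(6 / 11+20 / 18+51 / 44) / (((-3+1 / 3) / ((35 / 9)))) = -39025 / 9504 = -4.11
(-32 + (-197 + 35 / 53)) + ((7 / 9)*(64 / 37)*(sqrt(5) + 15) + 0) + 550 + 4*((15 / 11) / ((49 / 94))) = 448*sqrt(5) / 333 + 1117134992 / 3170937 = 355.31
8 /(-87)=-8 /87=-0.09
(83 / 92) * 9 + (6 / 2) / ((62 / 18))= 25641 / 2852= 8.99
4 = 4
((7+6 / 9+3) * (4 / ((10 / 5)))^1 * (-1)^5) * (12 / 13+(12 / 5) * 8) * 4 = -111616 / 65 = -1717.17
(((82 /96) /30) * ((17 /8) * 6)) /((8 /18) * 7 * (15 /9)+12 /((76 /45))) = 119187 /4035200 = 0.03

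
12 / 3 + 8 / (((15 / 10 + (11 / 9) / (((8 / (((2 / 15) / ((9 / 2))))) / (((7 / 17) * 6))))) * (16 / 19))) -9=26770 / 20809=1.29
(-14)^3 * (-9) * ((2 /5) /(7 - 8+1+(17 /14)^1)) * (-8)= -5531904 /85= -65081.22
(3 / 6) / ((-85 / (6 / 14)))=-3 / 1190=-0.00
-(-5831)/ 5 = 5831/ 5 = 1166.20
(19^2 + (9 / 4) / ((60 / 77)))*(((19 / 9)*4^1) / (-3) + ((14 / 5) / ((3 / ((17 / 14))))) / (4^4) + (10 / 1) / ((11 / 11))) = 7233297503 / 2764800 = 2616.21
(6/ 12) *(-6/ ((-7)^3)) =3/ 343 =0.01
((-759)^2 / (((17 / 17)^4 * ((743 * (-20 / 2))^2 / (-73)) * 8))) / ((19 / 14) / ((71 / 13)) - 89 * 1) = 20900794761 / 19480484292400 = 0.00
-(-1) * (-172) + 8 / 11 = -1884 / 11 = -171.27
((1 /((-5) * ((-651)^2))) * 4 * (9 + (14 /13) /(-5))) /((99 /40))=-18272 /2727159435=-0.00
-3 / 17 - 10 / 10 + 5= 65 / 17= 3.82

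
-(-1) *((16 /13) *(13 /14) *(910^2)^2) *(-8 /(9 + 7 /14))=-659969549473.68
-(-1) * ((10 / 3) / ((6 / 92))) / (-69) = -20 / 27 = -0.74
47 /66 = 0.71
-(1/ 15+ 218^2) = -712861/ 15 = -47524.07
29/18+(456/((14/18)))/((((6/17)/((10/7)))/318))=665588141/882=754635.08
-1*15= -15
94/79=1.19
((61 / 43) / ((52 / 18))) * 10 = 2745 / 559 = 4.91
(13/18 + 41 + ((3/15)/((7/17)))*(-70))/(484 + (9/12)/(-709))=197102/12353589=0.02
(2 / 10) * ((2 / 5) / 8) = 1 / 100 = 0.01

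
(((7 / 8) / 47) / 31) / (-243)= -7 / 2832408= -0.00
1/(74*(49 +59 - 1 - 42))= 1/4810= 0.00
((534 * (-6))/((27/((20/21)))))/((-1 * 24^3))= 445/54432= 0.01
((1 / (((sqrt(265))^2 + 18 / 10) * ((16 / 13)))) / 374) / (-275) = -13 / 439046080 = -0.00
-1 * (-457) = 457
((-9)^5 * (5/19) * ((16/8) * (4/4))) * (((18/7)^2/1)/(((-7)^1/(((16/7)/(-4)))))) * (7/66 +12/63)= -17473780080/3512663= -4974.51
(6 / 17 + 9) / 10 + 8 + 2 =1859 / 170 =10.94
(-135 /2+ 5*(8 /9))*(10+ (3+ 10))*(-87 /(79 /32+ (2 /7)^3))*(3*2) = 8309325920 /27353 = 303781.15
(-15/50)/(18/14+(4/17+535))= -119/212820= -0.00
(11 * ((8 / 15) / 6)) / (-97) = -44 / 4365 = -0.01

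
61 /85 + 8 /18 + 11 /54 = 6269 /4590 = 1.37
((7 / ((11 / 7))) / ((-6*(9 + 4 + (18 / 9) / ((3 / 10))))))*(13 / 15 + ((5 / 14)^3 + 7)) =-325667 / 1090320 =-0.30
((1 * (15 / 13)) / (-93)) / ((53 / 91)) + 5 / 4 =8075 / 6572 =1.23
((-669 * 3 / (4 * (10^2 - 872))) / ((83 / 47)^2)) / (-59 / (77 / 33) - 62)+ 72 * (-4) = -79647640911 / 276552016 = -288.00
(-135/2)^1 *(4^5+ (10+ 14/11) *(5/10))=-69500.45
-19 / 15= -1.27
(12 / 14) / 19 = 6 / 133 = 0.05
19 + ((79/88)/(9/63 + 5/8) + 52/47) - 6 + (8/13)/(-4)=4370208/289003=15.12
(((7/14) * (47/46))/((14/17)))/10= 799/12880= 0.06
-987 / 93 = -329 / 31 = -10.61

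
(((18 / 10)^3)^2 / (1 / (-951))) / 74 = -505400391 / 1156250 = -437.10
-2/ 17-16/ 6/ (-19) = 22/ 969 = 0.02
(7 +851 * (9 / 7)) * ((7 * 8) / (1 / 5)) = 308320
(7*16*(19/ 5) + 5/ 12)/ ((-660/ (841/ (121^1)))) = -21496801/ 4791600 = -4.49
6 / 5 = 1.20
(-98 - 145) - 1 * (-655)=412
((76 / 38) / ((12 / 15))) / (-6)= -5 / 12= -0.42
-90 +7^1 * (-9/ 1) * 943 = -59499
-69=-69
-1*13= -13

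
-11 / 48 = -0.23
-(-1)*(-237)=-237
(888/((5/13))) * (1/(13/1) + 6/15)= 27528/25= 1101.12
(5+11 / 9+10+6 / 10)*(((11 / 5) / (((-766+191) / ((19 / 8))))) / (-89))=158213 / 92115000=0.00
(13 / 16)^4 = 28561 / 65536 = 0.44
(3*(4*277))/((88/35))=29085/22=1322.05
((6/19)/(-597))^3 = -8/54053028541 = -0.00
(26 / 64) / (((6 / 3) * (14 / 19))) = 247 / 896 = 0.28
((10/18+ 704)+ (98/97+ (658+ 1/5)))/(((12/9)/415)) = 247042777/582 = 424472.13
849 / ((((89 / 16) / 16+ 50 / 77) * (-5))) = -5578496 / 32755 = -170.31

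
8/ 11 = 0.73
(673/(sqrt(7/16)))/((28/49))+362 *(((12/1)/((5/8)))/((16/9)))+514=673 *sqrt(7)+22118/5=6204.19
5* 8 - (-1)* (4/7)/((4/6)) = 286/7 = 40.86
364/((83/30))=131.57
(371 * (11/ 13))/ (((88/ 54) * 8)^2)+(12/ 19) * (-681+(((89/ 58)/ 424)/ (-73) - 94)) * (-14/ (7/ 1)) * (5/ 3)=509900924008041/ 312166519808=1633.43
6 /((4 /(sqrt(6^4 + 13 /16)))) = 3 * sqrt(20749) /8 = 54.02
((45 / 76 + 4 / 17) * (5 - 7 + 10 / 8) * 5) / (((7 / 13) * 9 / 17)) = -69485 / 6384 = -10.88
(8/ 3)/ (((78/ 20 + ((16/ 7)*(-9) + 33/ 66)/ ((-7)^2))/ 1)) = 6860/ 8979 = 0.76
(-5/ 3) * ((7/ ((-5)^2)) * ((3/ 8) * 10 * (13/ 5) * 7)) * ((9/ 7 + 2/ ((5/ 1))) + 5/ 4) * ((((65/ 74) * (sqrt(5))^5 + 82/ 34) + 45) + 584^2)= -108439673979/ 3400 - 2431065 * sqrt(5)/ 1184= -31898613.00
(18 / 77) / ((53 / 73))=1314 / 4081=0.32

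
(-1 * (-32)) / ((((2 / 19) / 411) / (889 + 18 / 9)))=111325104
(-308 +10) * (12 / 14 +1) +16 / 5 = -19258 / 35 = -550.23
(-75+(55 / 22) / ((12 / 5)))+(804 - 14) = 17185 / 24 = 716.04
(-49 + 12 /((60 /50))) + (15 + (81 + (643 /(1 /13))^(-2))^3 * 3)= 543870778461716030980504329600 /341134742086287359973841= 1594299.00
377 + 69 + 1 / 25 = 11151 / 25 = 446.04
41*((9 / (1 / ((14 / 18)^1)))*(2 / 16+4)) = 1183.88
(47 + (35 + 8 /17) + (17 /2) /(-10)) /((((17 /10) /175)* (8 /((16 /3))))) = 4856425 /867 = 5601.41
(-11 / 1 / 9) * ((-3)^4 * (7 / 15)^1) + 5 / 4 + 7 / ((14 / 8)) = -819 / 20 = -40.95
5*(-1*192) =-960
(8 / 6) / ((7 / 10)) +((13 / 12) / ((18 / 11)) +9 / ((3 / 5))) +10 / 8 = 28451 / 1512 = 18.82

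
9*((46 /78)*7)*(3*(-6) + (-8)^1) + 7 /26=-25109 /26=-965.73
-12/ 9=-4/ 3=-1.33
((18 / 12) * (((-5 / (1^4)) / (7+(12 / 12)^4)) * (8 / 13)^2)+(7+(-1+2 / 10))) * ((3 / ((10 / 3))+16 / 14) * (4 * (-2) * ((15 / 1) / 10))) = -325974 / 2275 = -143.29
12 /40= 3 /10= 0.30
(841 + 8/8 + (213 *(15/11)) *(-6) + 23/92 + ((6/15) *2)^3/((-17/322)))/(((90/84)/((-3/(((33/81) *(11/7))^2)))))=21279344014719/3422333750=6217.79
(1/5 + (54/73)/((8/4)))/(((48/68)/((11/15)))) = 9724/16425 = 0.59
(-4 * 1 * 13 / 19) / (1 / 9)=-468 / 19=-24.63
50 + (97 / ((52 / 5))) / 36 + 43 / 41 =3937981 / 76752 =51.31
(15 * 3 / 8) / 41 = 45 / 328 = 0.14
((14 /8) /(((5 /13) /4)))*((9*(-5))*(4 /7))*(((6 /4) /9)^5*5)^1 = -65 /216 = -0.30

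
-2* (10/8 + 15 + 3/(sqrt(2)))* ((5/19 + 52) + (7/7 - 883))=47295* sqrt(2)/19 + 1024725/38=30486.72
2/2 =1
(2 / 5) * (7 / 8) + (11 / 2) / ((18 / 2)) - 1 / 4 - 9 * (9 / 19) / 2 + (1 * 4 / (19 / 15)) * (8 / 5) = 3.63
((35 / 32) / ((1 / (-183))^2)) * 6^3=31647105 / 4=7911776.25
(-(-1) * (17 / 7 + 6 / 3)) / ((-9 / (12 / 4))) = -31 / 21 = -1.48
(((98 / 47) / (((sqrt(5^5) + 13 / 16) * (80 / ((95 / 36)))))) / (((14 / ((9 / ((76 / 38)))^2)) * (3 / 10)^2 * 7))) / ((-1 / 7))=43225 / 150368228 - 332500 * sqrt(5) / 37592057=-0.02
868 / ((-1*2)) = -434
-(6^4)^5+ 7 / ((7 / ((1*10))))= -3656158440062966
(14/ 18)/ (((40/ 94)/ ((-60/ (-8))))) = 329/ 24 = 13.71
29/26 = 1.12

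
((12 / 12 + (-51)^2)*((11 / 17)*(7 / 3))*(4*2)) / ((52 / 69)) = 9216284 / 221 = 41702.64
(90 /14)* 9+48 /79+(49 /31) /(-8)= 7990991 /137144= 58.27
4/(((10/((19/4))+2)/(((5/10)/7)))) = 0.07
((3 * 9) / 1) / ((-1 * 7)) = -27 / 7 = -3.86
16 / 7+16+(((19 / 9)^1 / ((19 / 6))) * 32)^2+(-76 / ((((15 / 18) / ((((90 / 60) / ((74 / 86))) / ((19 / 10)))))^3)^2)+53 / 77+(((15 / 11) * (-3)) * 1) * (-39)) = 2193647143108941763574 / 4402623868749754263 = 498.26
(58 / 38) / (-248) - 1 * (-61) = 287403 / 4712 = 60.99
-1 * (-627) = 627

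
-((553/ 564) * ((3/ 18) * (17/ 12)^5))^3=-484071166220418387586369961/ 597048695543811314414518272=-0.81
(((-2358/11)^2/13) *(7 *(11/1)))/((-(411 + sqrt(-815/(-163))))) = -3999147957/6038747 + 9730287 *sqrt(5)/6038747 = -658.64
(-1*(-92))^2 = 8464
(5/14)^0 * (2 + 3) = 5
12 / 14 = 6 / 7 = 0.86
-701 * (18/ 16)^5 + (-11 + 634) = -20978885/ 32768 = -640.22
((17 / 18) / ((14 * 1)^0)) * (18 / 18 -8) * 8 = -52.89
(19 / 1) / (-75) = -19 / 75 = -0.25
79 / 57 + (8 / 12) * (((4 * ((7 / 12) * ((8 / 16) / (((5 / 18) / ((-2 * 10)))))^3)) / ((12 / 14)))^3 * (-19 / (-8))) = -184901503364702129 / 57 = -3243886023942142.61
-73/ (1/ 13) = -949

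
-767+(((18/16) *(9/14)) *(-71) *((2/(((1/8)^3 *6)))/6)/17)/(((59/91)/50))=-7414901/1003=-7392.72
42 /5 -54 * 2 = -498 /5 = -99.60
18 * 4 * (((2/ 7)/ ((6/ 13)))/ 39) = 8/ 7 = 1.14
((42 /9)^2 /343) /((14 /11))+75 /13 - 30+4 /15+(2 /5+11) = -71744 /5733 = -12.51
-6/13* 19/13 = -0.67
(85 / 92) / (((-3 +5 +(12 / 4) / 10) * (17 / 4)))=50 / 529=0.09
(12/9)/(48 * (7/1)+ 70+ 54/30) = 20/6117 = 0.00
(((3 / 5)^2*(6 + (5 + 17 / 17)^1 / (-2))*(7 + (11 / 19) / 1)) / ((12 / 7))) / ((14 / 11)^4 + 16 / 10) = 8301447 / 7343690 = 1.13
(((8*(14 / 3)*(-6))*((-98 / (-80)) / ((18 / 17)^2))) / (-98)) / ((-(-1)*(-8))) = -2023 / 6480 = -0.31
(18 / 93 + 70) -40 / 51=109736 / 1581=69.41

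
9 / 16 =0.56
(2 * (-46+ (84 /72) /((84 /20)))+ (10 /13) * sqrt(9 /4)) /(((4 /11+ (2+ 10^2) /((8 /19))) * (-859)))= 464816 /1072869525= 0.00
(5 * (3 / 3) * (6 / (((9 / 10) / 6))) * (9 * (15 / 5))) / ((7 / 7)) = 5400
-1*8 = -8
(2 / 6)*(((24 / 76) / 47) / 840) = 0.00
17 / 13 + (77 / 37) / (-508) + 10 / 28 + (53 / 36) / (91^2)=581672450 / 350211771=1.66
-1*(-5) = 5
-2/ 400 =-1/ 200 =-0.00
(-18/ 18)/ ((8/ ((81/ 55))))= -81/ 440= -0.18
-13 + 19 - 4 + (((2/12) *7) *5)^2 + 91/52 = 340/9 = 37.78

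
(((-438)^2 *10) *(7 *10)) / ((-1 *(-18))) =7460600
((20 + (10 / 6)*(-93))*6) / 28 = -405 / 14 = -28.93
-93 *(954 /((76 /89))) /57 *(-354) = 645262.08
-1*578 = -578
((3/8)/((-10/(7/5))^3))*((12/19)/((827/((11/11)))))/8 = -3087/31426000000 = -0.00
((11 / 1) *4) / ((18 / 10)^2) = 1100 / 81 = 13.58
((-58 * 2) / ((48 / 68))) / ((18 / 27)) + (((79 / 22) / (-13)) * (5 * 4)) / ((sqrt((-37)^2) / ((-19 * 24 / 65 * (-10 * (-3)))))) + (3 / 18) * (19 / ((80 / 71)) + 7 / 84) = -21022999619 / 99047520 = -212.25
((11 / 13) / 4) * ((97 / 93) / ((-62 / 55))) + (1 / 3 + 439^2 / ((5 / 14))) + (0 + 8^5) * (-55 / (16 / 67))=-3501668498099 / 499720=-7007261.06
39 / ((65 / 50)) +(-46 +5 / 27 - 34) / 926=747905 / 25002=29.91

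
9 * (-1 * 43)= -387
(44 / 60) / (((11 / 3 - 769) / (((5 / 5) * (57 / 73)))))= -627 / 838040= -0.00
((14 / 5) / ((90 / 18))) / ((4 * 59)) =7 / 2950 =0.00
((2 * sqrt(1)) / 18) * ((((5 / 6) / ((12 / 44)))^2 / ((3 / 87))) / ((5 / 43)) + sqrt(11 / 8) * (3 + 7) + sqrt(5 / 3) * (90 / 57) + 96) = 10 * sqrt(15) / 171 + 5 * sqrt(22) / 18 + 785539 / 2916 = 270.92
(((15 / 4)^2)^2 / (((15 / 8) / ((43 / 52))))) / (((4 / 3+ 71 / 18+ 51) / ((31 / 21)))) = 13496625 / 5899712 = 2.29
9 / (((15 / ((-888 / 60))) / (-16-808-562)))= 307692 / 25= 12307.68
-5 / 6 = -0.83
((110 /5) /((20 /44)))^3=14172488 /125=113379.90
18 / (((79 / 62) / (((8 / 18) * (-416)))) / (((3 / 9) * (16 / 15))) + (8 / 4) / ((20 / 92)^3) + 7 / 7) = 1238016000 / 13456726139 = 0.09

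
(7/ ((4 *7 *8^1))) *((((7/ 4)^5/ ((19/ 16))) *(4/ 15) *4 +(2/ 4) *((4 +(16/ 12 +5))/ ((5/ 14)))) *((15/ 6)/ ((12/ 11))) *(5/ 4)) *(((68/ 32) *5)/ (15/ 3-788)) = -155672825/ 4387405824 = -0.04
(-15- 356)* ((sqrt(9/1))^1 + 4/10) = -6307/5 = -1261.40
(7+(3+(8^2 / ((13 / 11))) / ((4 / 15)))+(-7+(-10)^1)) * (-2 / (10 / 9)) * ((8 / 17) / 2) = -91764 / 1105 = -83.04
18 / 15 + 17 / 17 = 2.20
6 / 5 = 1.20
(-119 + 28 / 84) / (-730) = 0.16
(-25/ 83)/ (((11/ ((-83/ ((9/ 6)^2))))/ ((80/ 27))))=8000/ 2673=2.99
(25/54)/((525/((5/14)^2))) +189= 42007921/222264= 189.00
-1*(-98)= 98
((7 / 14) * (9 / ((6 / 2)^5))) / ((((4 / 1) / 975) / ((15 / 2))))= 33.85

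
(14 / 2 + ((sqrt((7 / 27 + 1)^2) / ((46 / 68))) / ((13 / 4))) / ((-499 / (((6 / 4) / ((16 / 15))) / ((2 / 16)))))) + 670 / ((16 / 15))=2274224603 / 3580824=635.11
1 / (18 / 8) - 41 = -365 / 9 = -40.56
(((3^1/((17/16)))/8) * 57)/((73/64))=21888/1241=17.64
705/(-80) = -141/16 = -8.81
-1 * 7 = -7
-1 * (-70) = 70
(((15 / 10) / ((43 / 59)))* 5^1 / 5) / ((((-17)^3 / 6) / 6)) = -3186 / 211259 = -0.02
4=4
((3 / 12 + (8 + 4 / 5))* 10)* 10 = 905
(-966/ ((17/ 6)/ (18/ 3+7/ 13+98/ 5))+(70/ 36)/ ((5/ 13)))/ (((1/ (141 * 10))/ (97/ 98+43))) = -1709245336209/ 3094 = -552438699.49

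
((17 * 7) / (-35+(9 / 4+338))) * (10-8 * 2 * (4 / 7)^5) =3438216 / 977207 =3.52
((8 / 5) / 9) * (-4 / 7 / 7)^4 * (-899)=-1841152 / 259416045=-0.01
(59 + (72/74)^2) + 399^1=628298/1369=458.95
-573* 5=-2865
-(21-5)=-16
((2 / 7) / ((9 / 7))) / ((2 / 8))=8 / 9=0.89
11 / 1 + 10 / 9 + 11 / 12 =469 / 36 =13.03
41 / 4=10.25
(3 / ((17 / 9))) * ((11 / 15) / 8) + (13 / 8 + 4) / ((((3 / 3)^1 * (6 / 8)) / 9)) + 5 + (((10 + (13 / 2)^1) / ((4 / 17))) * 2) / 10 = 7367 / 85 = 86.67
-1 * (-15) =15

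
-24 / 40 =-3 / 5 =-0.60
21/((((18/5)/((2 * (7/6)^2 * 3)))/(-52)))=-22295/9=-2477.22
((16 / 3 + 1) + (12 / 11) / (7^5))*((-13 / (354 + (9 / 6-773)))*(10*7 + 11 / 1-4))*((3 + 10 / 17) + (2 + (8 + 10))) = 36623399774 / 102246585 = 358.19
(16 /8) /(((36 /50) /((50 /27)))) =5.14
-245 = -245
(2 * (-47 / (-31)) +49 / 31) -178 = -5375 / 31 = -173.39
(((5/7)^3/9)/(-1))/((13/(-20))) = 2500/40131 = 0.06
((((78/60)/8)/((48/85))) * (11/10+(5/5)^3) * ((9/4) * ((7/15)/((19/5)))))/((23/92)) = 0.67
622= 622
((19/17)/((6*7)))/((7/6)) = 19/833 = 0.02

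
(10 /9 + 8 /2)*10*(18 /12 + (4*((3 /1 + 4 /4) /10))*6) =1702 /3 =567.33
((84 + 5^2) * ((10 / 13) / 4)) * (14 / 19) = 3815 / 247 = 15.45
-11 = -11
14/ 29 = 0.48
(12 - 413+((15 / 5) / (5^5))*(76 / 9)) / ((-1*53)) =3759299 / 496875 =7.57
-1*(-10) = 10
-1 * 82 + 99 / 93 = -2509 / 31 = -80.94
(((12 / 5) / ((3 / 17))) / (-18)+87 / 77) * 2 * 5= 2594 / 693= 3.74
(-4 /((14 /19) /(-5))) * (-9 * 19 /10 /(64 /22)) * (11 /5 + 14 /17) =-482.40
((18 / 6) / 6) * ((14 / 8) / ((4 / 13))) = 91 / 32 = 2.84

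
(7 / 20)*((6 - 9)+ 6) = 21 / 20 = 1.05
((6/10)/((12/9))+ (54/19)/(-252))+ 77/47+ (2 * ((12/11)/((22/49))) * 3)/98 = 2.23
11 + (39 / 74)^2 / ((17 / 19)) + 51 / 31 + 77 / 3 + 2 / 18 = 1006009061 / 25972668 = 38.73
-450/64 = -225/32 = -7.03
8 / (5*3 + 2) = 0.47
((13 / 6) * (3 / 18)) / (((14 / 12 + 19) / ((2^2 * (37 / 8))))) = 481 / 1452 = 0.33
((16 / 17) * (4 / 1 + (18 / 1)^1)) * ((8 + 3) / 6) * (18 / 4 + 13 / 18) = 90992 / 459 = 198.24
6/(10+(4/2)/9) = 27/46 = 0.59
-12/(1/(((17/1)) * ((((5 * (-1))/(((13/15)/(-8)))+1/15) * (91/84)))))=-153221/15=-10214.73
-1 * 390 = -390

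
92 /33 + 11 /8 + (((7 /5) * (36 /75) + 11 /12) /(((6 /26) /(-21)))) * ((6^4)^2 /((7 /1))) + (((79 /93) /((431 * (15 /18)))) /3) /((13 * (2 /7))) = -198830196960971269 /5731869000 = -34688545.21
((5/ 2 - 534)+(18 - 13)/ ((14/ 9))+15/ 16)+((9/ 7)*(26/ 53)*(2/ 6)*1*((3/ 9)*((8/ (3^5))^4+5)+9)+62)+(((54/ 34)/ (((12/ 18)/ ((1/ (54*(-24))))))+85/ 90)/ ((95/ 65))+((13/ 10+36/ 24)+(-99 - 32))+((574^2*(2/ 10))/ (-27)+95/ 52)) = -2632819057637104025297/ 869090217060068640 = -3029.40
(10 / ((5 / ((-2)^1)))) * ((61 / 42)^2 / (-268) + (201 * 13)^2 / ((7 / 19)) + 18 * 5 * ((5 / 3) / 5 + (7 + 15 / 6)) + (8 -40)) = -8761687190231 / 118188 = -74133475.40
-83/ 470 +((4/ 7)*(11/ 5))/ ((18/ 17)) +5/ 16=313441/ 236880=1.32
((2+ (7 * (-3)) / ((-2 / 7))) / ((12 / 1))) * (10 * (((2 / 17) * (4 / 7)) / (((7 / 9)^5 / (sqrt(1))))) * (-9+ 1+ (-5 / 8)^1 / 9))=-137048355 / 1142876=-119.92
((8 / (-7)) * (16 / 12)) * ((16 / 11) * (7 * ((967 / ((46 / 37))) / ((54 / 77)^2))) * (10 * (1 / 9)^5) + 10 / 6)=-139200244640 / 20791566243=-6.70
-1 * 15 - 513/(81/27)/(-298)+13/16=-32455/2384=-13.61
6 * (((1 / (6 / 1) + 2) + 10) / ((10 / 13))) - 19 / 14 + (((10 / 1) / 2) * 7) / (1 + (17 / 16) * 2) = 3666 / 35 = 104.74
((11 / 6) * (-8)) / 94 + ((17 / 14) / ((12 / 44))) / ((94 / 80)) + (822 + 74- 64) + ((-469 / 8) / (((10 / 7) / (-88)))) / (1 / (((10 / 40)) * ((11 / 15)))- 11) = 111030859 / 602070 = 184.42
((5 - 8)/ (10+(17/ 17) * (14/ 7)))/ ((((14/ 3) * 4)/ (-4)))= 3/ 56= 0.05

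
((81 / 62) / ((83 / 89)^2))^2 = 411651843201 / 182429785924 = 2.26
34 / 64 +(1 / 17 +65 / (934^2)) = 70015409 / 118640416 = 0.59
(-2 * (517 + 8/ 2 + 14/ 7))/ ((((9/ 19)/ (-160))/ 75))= 79496000/ 3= 26498666.67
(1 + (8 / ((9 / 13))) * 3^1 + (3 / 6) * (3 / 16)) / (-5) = -3433 / 480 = -7.15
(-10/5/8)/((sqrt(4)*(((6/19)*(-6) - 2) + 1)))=19/440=0.04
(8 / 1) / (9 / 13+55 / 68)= 5.33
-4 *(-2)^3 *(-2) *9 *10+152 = -5608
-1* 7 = -7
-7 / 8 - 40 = -327 / 8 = -40.88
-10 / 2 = -5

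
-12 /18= -2 /3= -0.67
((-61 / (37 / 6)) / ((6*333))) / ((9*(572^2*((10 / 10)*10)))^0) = -61 / 12321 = -0.00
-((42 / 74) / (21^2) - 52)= 40403 / 777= 52.00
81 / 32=2.53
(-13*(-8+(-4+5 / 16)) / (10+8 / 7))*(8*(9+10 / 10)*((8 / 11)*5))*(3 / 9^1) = 11900 / 9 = 1322.22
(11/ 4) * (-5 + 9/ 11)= -11.50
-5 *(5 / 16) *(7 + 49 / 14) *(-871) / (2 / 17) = 7773675 / 64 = 121463.67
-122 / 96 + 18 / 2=371 / 48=7.73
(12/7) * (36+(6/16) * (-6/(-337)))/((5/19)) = 2766609/11795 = 234.56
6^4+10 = 1306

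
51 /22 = 2.32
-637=-637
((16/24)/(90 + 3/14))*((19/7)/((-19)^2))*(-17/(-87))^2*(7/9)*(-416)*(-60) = 67325440/1634699637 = 0.04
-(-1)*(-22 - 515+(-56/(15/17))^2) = 785479/225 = 3491.02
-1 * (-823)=823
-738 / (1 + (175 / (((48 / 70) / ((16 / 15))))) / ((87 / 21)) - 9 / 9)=-96309 / 8575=-11.23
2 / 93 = 0.02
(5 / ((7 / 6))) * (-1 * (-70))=300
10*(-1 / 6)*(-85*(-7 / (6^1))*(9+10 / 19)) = -538475 / 342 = -1574.49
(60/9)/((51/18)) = 40/17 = 2.35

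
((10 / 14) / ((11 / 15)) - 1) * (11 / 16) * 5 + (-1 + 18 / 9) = 51 / 56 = 0.91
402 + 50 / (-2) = 377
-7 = -7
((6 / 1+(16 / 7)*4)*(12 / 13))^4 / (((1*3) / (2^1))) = 1745248149504 / 68574961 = 25450.22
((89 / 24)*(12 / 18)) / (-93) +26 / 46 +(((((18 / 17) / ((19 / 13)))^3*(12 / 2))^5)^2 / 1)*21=11660675863799877855232402754759333522711509897206423691957240308940281447046332745757 / 145408219052092736400999739988941033829649259964181933582601154099677590367634796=80192.69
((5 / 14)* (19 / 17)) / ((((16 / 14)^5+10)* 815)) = 45619 / 1113044196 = 0.00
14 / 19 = 0.74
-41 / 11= -3.73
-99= -99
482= 482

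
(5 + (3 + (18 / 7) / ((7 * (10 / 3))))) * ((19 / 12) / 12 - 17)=-689489 / 5040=-136.80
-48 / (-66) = 8 / 11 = 0.73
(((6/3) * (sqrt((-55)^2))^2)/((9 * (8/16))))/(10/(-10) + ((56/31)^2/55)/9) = -639545500/472559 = -1353.37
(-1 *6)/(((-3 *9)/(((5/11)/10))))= 1/99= 0.01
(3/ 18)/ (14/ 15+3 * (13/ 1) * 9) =5/ 10558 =0.00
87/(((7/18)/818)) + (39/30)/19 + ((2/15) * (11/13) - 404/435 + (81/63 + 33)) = 91773986839/501410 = 183031.82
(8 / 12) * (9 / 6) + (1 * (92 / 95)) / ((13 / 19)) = 157 / 65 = 2.42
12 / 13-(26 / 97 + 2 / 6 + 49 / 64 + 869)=-210502807 / 242112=-869.44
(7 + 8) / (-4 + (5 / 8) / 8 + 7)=960 / 197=4.87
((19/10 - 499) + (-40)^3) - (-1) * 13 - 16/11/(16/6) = -7093311/110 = -64484.65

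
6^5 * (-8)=-62208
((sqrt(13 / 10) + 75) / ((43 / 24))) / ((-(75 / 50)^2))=-800 / 43 - 16 * sqrt(130) / 645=-18.89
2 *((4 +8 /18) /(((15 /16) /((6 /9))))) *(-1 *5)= -2560 /81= -31.60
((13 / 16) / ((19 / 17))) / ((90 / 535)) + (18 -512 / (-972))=3375685 / 147744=22.85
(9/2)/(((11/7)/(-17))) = -1071/22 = -48.68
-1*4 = -4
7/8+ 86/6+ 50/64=1535/96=15.99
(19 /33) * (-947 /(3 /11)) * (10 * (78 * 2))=-9356360 /3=-3118786.67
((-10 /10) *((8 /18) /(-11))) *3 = 4 /33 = 0.12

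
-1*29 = -29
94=94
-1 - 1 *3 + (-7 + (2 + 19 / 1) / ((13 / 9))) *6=536 / 13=41.23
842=842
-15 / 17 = -0.88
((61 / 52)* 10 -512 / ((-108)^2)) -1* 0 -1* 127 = -2185645 / 18954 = -115.31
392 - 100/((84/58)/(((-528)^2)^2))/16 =-335401047379.43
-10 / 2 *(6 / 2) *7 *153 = -16065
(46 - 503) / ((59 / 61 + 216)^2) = -1700497 / 175165225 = -0.01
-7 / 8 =-0.88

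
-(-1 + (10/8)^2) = -9/16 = -0.56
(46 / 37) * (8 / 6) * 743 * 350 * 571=246143181.98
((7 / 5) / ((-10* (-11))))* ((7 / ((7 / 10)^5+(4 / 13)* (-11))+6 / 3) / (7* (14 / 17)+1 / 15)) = -131551287 / 341984713565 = -0.00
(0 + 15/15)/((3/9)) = 3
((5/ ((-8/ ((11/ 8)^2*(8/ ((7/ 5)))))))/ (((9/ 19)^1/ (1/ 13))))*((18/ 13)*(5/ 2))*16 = -287375/ 4732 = -60.73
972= 972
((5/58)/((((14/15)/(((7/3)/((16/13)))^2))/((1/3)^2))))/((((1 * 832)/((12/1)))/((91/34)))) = 207025/145391616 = 0.00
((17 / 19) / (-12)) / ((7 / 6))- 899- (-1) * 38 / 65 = -898.48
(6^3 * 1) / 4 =54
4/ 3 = 1.33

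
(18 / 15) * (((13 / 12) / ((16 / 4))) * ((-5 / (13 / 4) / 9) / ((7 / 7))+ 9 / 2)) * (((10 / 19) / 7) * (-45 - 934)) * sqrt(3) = -991727 * sqrt(3) / 9576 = -179.38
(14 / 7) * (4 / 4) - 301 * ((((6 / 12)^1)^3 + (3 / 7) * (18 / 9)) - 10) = 21731 / 8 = 2716.38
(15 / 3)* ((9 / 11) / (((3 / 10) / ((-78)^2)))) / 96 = 38025 / 44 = 864.20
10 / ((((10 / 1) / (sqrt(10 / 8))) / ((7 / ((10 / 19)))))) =133 * sqrt(5) / 20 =14.87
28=28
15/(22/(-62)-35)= -465/1096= -0.42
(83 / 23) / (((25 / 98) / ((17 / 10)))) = 69139 / 2875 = 24.05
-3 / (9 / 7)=-2.33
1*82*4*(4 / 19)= 1312 / 19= 69.05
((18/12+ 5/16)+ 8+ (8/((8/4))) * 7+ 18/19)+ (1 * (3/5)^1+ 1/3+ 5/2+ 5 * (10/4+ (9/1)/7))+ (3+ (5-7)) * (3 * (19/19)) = 2046767/31920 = 64.12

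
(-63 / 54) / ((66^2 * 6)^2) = -7 / 4098542976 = -0.00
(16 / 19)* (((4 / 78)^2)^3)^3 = 4194304 / 827783046288405322310845981539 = 0.00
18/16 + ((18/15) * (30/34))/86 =6651/5848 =1.14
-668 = -668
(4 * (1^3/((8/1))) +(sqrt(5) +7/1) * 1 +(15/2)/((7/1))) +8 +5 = sqrt(5) +151/7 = 23.81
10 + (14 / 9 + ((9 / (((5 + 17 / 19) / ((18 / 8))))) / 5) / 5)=1178651 / 100800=11.69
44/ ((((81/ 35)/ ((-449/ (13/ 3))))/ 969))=-223341580/ 117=-1908902.39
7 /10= 0.70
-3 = -3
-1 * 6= -6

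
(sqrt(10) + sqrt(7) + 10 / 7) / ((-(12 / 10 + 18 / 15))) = -5 * sqrt(10) / 12 - 5 * sqrt(7) / 12 - 25 / 42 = -3.02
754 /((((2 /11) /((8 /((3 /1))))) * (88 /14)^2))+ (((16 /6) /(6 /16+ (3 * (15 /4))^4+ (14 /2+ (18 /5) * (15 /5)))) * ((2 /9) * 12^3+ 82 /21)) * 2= 7966533925697 /28449575154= 280.02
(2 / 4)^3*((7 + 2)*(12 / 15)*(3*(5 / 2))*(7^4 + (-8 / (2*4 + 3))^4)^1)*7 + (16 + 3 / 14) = 46519539265 / 409948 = 113476.68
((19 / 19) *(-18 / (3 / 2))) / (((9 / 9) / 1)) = -12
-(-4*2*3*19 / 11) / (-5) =-456 / 55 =-8.29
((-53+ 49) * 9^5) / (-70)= 118098 / 35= 3374.23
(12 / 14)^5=7776 / 16807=0.46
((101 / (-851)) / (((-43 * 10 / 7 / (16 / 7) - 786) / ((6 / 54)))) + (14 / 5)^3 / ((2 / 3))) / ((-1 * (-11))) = 205003560332 / 68483905875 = 2.99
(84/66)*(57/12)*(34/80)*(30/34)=399/176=2.27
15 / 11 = 1.36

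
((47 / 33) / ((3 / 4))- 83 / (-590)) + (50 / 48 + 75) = 18242923 / 233640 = 78.08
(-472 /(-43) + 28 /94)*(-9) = -205074 /2021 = -101.47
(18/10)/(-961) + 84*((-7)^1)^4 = 969091611/4805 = 201684.00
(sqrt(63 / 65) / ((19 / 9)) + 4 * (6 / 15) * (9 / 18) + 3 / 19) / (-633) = -91 / 60135- 9 * sqrt(455) / 260585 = -0.00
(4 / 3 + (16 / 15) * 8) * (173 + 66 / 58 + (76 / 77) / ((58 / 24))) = 57684776 / 33495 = 1722.19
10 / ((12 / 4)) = 10 / 3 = 3.33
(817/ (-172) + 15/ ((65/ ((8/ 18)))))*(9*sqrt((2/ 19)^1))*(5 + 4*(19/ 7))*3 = -724275*sqrt(38)/ 6916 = -645.57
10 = 10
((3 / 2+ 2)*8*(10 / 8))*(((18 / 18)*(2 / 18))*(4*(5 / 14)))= 50 / 9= 5.56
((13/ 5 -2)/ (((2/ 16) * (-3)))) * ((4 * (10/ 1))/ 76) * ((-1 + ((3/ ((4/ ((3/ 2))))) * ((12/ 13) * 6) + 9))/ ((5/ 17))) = -10064/ 247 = -40.74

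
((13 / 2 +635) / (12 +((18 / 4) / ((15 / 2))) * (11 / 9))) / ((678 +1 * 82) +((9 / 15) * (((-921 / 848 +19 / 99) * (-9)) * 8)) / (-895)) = 50208761625 / 757380092609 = 0.07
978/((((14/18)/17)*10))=74817/35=2137.63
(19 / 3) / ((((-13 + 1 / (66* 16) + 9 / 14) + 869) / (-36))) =-1685376 / 6332311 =-0.27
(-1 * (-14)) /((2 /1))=7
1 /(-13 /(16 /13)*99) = -16 /16731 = -0.00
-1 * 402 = -402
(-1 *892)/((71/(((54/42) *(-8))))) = 64224/497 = 129.22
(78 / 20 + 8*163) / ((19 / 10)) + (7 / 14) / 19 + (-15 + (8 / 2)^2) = 26197 / 38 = 689.39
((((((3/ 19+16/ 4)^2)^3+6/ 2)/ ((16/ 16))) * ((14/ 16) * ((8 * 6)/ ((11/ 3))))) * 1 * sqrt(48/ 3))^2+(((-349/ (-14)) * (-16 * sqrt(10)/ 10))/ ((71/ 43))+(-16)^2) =15027624358200974943881481472/ 267811105207005481 - 60028 * sqrt(10)/ 2485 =56112775182.07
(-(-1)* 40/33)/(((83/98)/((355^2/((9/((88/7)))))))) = 251937.53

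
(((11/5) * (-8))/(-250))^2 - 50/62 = -9705609/12109375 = -0.80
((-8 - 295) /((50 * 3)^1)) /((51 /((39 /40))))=-1313 /34000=-0.04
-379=-379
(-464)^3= -99897344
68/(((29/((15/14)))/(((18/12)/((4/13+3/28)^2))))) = 14479920/661229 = 21.90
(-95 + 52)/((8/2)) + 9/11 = -437/44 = -9.93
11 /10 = 1.10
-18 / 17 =-1.06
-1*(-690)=690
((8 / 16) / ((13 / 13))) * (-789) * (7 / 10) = -5523 / 20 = -276.15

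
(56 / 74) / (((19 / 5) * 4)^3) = 875 / 4060528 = 0.00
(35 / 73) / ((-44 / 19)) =-665 / 3212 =-0.21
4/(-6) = -2/3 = -0.67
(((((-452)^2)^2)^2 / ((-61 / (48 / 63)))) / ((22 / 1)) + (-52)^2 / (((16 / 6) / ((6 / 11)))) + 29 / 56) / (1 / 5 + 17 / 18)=-1672548466812632031305625 / 1935164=-864292879989826201.45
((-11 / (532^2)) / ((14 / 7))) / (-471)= 11 / 266608608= 0.00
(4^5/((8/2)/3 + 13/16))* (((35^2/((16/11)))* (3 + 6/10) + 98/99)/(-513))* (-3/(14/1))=604.55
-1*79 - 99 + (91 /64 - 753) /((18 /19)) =-1118975 /1152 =-971.33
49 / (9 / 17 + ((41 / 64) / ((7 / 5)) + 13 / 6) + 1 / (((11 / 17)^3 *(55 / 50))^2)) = 239985913941312 / 70595146821655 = 3.40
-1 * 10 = -10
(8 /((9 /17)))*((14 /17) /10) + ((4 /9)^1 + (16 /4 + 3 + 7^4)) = 108436 /45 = 2409.69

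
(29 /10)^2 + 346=35441 /100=354.41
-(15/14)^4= -1.32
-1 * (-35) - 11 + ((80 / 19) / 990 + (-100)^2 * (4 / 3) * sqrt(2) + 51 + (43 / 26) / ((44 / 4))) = 3675511 / 48906 + 40000 * sqrt(2) / 3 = 18931.34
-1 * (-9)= 9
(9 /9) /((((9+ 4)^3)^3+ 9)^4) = 1 /12646218595661545769372529486666489941776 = 0.00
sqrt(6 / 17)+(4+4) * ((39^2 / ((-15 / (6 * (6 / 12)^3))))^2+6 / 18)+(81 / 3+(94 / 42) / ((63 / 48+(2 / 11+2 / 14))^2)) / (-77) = sqrt(102) / 17+2174221775411269 / 46988737950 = 46271.72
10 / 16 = 5 / 8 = 0.62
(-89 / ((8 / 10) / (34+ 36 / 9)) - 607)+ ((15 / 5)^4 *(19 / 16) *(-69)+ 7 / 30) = -2753089 / 240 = -11471.20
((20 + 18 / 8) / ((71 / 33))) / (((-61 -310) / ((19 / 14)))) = -55803 / 1475096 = -0.04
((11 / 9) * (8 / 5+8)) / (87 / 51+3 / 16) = 47872 / 7725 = 6.20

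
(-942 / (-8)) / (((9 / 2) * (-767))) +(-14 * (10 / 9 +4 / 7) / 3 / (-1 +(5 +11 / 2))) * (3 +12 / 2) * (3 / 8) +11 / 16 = -1494203 / 699504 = -2.14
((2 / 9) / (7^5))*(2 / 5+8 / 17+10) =88 / 612255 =0.00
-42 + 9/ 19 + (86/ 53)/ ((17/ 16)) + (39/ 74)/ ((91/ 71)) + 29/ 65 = -22561189977/ 576396730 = -39.14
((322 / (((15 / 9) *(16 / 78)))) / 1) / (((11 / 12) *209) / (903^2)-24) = -46079577999 / 1174177465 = -39.24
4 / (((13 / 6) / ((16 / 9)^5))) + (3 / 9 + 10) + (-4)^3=-20.88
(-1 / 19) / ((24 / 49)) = -49 / 456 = -0.11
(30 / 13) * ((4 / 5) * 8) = 14.77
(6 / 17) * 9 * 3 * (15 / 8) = 1215 / 68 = 17.87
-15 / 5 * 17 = -51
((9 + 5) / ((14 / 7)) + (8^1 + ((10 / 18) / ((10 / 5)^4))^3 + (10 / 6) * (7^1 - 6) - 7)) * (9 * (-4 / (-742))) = 28864637 / 61544448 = 0.47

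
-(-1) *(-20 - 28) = -48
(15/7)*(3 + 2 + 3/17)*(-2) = -22.18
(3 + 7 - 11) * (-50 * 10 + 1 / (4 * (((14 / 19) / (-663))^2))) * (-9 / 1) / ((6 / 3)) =1424631681 / 1568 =908566.12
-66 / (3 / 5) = -110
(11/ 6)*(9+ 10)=209/ 6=34.83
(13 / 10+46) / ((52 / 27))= 12771 / 520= 24.56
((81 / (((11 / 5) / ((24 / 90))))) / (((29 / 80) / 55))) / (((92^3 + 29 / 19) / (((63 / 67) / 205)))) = 10342080 / 1178622130963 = 0.00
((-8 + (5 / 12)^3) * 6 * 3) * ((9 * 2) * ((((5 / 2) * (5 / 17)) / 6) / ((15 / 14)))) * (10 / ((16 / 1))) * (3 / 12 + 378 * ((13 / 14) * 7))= -23563307425 / 52224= -451196.91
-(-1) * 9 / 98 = 9 / 98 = 0.09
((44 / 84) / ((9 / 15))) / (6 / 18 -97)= -0.01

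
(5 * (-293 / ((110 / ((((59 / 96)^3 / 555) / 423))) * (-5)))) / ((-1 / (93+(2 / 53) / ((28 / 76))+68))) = -399629128127 / 941826996633600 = -0.00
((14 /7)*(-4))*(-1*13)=104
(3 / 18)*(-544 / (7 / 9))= -816 / 7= -116.57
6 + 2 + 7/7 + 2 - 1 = 10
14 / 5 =2.80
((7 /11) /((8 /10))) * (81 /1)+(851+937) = 81507 /44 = 1852.43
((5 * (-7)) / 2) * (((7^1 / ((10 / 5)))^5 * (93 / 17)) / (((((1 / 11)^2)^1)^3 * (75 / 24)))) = -19383281348277 / 680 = -28504825512.17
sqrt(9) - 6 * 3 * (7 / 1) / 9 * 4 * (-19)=1067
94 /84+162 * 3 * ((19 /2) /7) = 27749 /42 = 660.69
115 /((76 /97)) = 11155 /76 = 146.78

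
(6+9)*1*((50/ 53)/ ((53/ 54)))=40500/ 2809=14.42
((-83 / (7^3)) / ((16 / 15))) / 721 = -1245 / 3956848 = -0.00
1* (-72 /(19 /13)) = -936 /19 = -49.26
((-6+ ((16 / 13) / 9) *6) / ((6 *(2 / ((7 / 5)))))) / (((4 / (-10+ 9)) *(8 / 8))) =707 / 4680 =0.15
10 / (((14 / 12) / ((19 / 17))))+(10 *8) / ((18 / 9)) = 5900 / 119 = 49.58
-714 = -714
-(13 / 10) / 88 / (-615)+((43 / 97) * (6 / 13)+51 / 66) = 666996193 / 682453200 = 0.98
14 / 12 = 7 / 6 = 1.17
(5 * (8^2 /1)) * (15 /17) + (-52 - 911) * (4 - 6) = 2208.35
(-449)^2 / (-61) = -3304.93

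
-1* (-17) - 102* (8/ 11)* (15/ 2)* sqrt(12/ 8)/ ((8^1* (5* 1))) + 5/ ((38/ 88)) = 543/ 19 - 153* sqrt(6)/ 22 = 11.54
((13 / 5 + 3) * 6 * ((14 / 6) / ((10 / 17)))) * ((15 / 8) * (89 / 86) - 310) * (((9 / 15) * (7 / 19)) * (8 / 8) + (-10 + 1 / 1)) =774962391 / 2150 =360447.62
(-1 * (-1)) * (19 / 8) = 19 / 8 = 2.38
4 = 4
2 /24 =1 /12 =0.08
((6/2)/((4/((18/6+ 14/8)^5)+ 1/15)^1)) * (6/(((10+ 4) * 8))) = 334273365/142102184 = 2.35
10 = 10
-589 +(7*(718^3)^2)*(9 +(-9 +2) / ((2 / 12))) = -31648901837737297933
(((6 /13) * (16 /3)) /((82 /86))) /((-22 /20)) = -13760 /5863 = -2.35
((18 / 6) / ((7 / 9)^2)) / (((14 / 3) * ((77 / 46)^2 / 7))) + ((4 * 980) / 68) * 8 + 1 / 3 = 6877328159 / 14816571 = 464.16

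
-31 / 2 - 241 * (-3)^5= 117095 / 2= 58547.50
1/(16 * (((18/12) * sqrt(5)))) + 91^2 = sqrt(5)/120 + 8281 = 8281.02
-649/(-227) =649/227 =2.86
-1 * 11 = -11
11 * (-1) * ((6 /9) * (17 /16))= -187 /24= -7.79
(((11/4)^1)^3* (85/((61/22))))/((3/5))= 1062.57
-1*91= -91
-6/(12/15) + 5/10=-7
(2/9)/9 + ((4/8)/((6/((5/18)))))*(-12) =-41/162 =-0.25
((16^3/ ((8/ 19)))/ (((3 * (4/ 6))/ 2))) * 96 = 933888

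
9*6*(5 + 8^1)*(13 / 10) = 4563 / 5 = 912.60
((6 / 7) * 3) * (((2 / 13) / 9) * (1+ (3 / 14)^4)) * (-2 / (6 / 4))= -38497 / 655473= -0.06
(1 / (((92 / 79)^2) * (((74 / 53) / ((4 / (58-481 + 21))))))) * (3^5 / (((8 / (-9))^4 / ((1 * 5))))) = -10.23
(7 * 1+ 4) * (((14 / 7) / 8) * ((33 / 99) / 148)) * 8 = 11 / 222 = 0.05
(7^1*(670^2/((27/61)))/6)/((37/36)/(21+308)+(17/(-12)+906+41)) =63062818700/50397867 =1251.30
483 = 483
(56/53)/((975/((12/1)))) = 224/17225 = 0.01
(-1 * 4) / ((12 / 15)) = -5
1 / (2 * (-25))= -1 / 50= -0.02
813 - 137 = 676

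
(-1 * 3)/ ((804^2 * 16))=-1/ 3447552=-0.00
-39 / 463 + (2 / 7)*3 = 2505 / 3241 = 0.77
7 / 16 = 0.44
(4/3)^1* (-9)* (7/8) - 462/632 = -3549/316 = -11.23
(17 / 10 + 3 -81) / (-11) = 763 / 110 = 6.94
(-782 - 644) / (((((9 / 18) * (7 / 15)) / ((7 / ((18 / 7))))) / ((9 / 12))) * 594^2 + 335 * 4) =-24955 / 729122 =-0.03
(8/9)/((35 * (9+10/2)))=4/2205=0.00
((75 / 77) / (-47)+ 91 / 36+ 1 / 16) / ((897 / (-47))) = -1339087 / 9945936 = -0.13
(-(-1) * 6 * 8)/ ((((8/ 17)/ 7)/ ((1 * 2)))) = 1428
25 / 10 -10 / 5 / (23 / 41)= -49 / 46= -1.07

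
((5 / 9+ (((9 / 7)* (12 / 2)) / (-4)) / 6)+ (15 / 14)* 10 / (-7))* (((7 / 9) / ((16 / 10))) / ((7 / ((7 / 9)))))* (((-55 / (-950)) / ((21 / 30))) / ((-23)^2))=-125785 / 11489016672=-0.00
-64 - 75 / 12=-281 / 4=-70.25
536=536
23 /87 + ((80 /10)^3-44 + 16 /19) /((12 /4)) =258769 /1653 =156.55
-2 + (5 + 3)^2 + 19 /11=701 /11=63.73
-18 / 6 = -3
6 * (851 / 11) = 5106 / 11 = 464.18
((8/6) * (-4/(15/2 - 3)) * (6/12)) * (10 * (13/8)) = -260/27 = -9.63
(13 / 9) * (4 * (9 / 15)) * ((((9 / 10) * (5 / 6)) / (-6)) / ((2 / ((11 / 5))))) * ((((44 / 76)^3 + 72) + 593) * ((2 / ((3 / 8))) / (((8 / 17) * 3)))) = -1197.84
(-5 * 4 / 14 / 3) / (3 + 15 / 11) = -55 / 504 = -0.11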